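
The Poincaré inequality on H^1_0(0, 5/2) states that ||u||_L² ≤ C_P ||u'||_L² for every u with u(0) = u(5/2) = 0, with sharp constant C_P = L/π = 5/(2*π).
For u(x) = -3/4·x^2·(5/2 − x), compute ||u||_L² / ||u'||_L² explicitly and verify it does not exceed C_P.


||u||_L² / ||u'||_L² = 5*sqrt(14)/28 < C_P = 5/(2*π).

u(x) = -3/4·x^2·(5/2 − x), so u'(x) = 3*x*(3*x - 5)/4.
u(x) = -3/4·x^2·(5/2 − x) vanishes at x = 0 and x = 5/2, so u ∈ H^1_0(0, 5/2). Differentiate via the product rule and integrate the resulting polynomials term by term.
  ∫_0^5/2 u² dx = ∫_0^5/2 (9*x^6/16 - 45*x^5/16 + 225*x^4/64) dx. Term by term:
    ∫_0^5/2 9*x^6/16 dx = 703125/14336;  ∫_0^5/2 -45*x^5/16 dx = -234375/2048;  ∫_0^5/2 225*x^4/64 dx = 140625/2048.
  Sum: 703125/14336 − 234375/2048 + 140625/2048 = 46875/14336.
  ∫_0^5/2 (u')² dx = ∫_0^5/2 (81*x^4/16 - 135*x^3/8 + 225*x^2/16) dx. Term by term:
    ∫_0^5/2 81*x^4/16 dx = 50625/512;  ∫_0^5/2 -135*x^3/8 dx = -84375/512;  ∫_0^5/2 225*x^2/16 dx = 9375/128.
  Sum: 50625/512 − 84375/512 + 9375/128 = 1875/256.
∫_0^5/2 u² dx = 46875/14336, so ||u||_L² = 125*sqrt(42)/448.
∫_0^5/2 (u')² dx = 1875/256, so ||u'||_L² = 25*sqrt(3)/16.
Ratio ||u||_L² / ||u'||_L² = 5*sqrt(14)/28.
Sharp Poincaré constant on H^1_0(0, 5/2) is C_P = L/π = 5/(2*π), achieved by sin(2*π/5·x).
A polynomial bump cannot attain the sharp Poincaré constant (only the first sine eigenfunction does), so the ratio is strictly less than C_P, consistent with ||u||_L² ≤ C_P ||u'||_L².


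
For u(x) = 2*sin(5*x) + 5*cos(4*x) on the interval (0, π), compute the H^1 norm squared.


||u||_{H^1(0,π)}^2 = 3400/9 + 529*π/2

u'(x) = -20*sin(4*x) + 10*cos(5*x).
Expand u² and (u')² and integrate term by term on (0, π), using: for integers n ≥ 1, ∫_0^π sin²(nx) dx = ∫_0^π cos²(nx) dx = π/2; for n ≠ n', ∫_0^π sin(nx)sin(n'x) dx = ∫_0^π cos(nx)cos(n'x) dx = 0; and by product-to-sum, ∫_0^π sin(nx)cos(n'x) dx = ½∫_0^π [sin((n+n')x) + sin((n−n')x)] dx, which is 0 when n+n' is even and 2n/(n²−n'²) when n+n' is odd (it need not vanish on (0, π)).
  u² squared terms: (2)²·∫sin(5x)² dx = 4·π/2 = 2*π;  (5)²·∫cos(4x)² dx = 25·π/2 = 25*π/2.
  u² cross terms: 2·(2)·(5)·∫sin(5x)·cos(4x) dx = 20·(10/9) = 200/9.
  So ∫_0^π u² dx = 2*π + 25*π/2 + 200/9 = 200/9 + 29*π/2.
  (u')² squared terms: (-20)²·∫sin(4x)² dx = 400·π/2 = 200*π;  (10)²·∫cos(5x)² dx = 100·π/2 = 50*π.
  (u')² cross terms: 2·(-20)·(10)·∫sin(4x)·cos(5x) dx = -400·(-8/9) = 3200/9.
  So ∫_0^π (u')² dx = 200*π + 50*π + 3200/9 = 3200/9 + 250*π.
||u||_{H^1}^2 = (200/9 + 29*π/2) + (3200/9 + 250*π) = 3400/9 + 529*π/2.


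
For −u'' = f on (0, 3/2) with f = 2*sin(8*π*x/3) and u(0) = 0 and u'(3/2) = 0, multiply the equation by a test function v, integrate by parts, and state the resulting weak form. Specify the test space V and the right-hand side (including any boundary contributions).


V = {v ∈ H^1(0, 3/2) : v(0) = 0} (test functions vanish at x = 0 where u is specified); weak form: ∫_0^3/2 u'v' dx = ∫_0^3/2 (2*sin(8*π*x/3)) v dx for all v ∈ V.

Multiply both sides by a test function v and integrate from 0 to 3/2:
  ∫_0^3/2 −u''(x) v(x) dx = ∫_0^3/2 f(x) v(x) dx.
Integrate the LHS by parts once:
  ∫_0^3/2 −u'' v dx = −[u'(x) v(x)]_0^3/2 + ∫_0^3/2 u'(x) v'(x) dx.
Thus ∫_0^3/2 u'(x) v'(x) dx = ∫_0^3/2 f(x) v(x) dx + [u'(x) v(x)]_0^3/2.
Choose V so that boundary terms are either known or forced to vanish.
Mixed BC: u(0) = 0 (Dirichlet) and u'(3/2) = 0 (Neumann). Define V = {v ∈ H^1(0, 3/2) : v(0) = 0}. Then [u' v]_0^3/2 = u'(3/2)·v(3/2) − u'(0)·0 = 0.
Weak formulation: find u (satisfying any essential BC) such that ∫_0^3/2 u'(x) v'(x) dx = ∫_0^3/2 f v dx for all v ∈ V (Dirichlet at 0 absorbed into V; the Neumann datum at x = 3/2 is zero, so no boundary term remains).
Substituting f(x) = 2*sin(8*π*x/3), the right-hand side is ∫_0^3/2 (2*sin(8*π*x/3)) v dx.


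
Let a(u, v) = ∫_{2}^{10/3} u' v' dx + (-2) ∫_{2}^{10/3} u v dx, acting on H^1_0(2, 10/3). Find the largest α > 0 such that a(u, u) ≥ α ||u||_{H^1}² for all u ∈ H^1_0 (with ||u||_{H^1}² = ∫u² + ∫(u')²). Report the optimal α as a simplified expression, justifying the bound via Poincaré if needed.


α = (-32 + 9*π^2)/(16 + 9*π^2)

Coercivity of a(·,·) on H^1_0(2, 10/3) means a(u, u) ≥ α ||u||_{H^1}² for every u ∈ H^1_0.
The interval has length L = 4/3, and Poincaré/coercivity depend only on L. Here a(u, u) = ∫(u')² + (-2)·∫u².
Here c = -2 < 0 with |c| < (π/L)² = 9*π^2/16, so coercivity still holds. The condition a(u,u) ≥ α||u||_{H^1}² reads (1−α)∫(u')² ≥ (α−c)∫u². Any admissible α is ≤ 1 (rapidly oscillating u have ∫u²/∫(u')² → 0), and α = 1 would force 0 ≥ (1−c)∫u², impossible since c < 1; so 1−α > 0. By the sharp Poincaré inequality on H^1_0 of an interval of length L, ∫(u')² ≥ (π/L)²∫u² with equality for the first sine mode sin(π(x−x₀)/L) (x₀ the left endpoint), so the inequality holds for all u iff (1−α)(π/L)² ≥ α − c, i.e. α ≤ ((π/L)² + c)/((π/L)² + 1) = (1 + c(L/π)²)/(1 + (L/π)²). (Direct route, valid since c ≤ 0: Poincaré gives c∫u² ≥ c(L/π)²∫(u')², so a(u,u) ≥ (1 + c(L/π)²)∫(u')², while ||u||_{H^1}² ≤ (1 + (L/π)²)∫(u')²; dividing yields the same α.) With (π/L)² = 9*π^2/16 and c = -2, the largest admissible constant is α = ((π/L)² + c)/((π/L)² + 1).
Simplifying, α = (-32 + 9*π^2)/(16 + 9*π^2).


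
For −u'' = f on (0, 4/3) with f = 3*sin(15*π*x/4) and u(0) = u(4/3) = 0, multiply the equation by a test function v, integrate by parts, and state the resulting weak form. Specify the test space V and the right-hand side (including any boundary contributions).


V = H^1_0(0, 4/3) (so v(0) = v(4/3) = 0); weak form: ∫_0^4/3 u'v' dx = ∫_0^4/3 (3*sin(15*π*x/4)) v dx for all v ∈ V.

Multiply both sides by a test function v and integrate from 0 to 4/3:
  ∫_0^4/3 −u''(x) v(x) dx = ∫_0^4/3 f(x) v(x) dx.
Integrate the LHS by parts once:
  ∫_0^4/3 −u'' v dx = −[u'(x) v(x)]_0^4/3 + ∫_0^4/3 u'(x) v'(x) dx.
Thus ∫_0^4/3 u'(x) v'(x) dx = ∫_0^4/3 f(x) v(x) dx + [u'(x) v(x)]_0^4/3.
Choose V so that boundary terms are either known or forced to vanish.
u is Dirichlet: u(0) = u(4/3) = 0. Let V = H^1_0(0, 4/3); then v(0) = v(4/3) = 0, and [u' v]_0^4/3 = 0.
Weak formulation: find u (satisfying any essential BC) such that ∫_0^4/3 u'(x) v'(x) dx = ∫_0^4/3 f v dx for all v ∈ V.
Substituting f(x) = 3*sin(15*π*x/4), the right-hand side is ∫_0^4/3 (3*sin(15*π*x/4)) v dx.


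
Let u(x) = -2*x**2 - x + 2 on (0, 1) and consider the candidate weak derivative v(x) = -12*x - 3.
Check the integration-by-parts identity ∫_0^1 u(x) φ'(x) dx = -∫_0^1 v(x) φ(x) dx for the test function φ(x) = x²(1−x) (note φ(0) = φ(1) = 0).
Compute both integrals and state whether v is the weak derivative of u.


LHS = 17/60, RHS = 17/20. No, v is not the weak derivative of u.

u(x) = -2*x**2 - x + 2, classical derivative u'(x) = -4*x - 1.
φ(x) = x²(1−x), so φ'(x) = x*(2 - 3*x).
Note φ(0) = φ(1) = 0, so the boundary term u·φ vanishes.
LHS = ∫_0^1 u(x) φ'(x) dx = ∫_0^1 (6*x^4 - x^3 - 8*x^2 + 4*x) dx. Term by term:
  ∫_0^1 6*x^4 dx = 6/5;  ∫_0^1 -x^3 dx = -1/4;  ∫_0^1 -8*x^2 dx = -8/3;
  ∫_0^1 4*x dx = 2.
Sum: 6/5 − 1/4 − 8/3 + 2 = 17/60.
So LHS = 17/60.
∫_0^1 v(x) φ(x) dx = ∫_0^1 (12*x^4 - 9*x^3 - 3*x^2) dx. Term by term:
  ∫_0^1 12*x^4 dx = 12/5;  ∫_0^1 -9*x^3 dx = -9/4;  ∫_0^1 -3*x^2 dx = -1.
Sum: 12/5 − 9/4 − 1 = -17/20.
So RHS = -∫_0^1 v(x) φ(x) dx = 17/20.
LHS − RHS = -17/30 ≠ 0, so the identity fails.
(For a valid weak derivative the identity must hold for EVERY test function, in particular this one. The failure shows v is NOT the weak derivative of u.)
Correct weak derivative would be u'(x) = -4*x - 1.


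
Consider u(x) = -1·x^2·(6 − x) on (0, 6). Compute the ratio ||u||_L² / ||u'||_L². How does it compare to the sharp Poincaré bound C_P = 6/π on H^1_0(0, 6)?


||u||_L² / ||u'||_L² = 3*sqrt(14)/7 < C_P = 6/π.

u(x) = -1·x^2·(6 − x), so u'(x) = 3*x*(x - 4).
u(x) = -1·x^2·(6 − x) vanishes at x = 0 and x = 6, so u ∈ H^1_0(0, 6). Differentiate via the product rule and integrate the resulting polynomials term by term.
  ∫_0^6 u² dx = ∫_0^6 (x^6 - 12*x^5 + 36*x^4) dx. Term by term:
    ∫_0^6 x^6 dx = 279936/7;  ∫_0^6 -12*x^5 dx = -93312;  ∫_0^6 36*x^4 dx = 279936/5.
  Sum: 279936/7 − 93312 + 279936/5 = 93312/35.
  ∫_0^6 (u')² dx = ∫_0^6 (9*x^4 - 72*x^3 + 144*x^2) dx. Term by term:
    ∫_0^6 9*x^4 dx = 69984/5;  ∫_0^6 -72*x^3 dx = -23328;  ∫_0^6 144*x^2 dx = 10368.
  Sum: 69984/5 − 23328 + 10368 = 5184/5.
∫_0^6 u² dx = 93312/35, so ||u||_L² = 216*sqrt(70)/35.
∫_0^6 (u')² dx = 5184/5, so ||u'||_L² = 72*sqrt(5)/5.
Ratio ||u||_L² / ||u'||_L² = 3*sqrt(14)/7.
Sharp Poincaré constant on H^1_0(0, 6) is C_P = L/π = 6/π, achieved by sin(π/6·x).
A polynomial bump cannot attain the sharp Poincaré constant (only the first sine eigenfunction does), so the ratio is strictly less than C_P, consistent with ||u||_L² ≤ C_P ||u'||_L².


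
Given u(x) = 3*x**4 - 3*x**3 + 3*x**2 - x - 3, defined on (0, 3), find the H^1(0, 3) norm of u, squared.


||u||_{H^1}^2 = 5303373/140

The H^1 norm (squared) on an interval (0, L) is
  ||u||_{H^1}^2 = ∫_0^L u(x)^2 dx + ∫_0^L u'(x)^2 dx.
Compute u'(x) = 12*x**3 - 9*x**2 + 6*x - 1.
Then u(x)^2 = 9*x**8 - 18*x**7 + 27*x**6 - 24*x**5 - 3*x**4 + 12*x**3 - 17*x**2 + 6*x + 9 and u'(x)^2 = 144*x**6 - 216*x**5 + 225*x**4 - 132*x**3 + 54*x**2 - 12*x + 1.
Integrate each monomial from 0 to 3 using ∫_0^3 c·x^n dx = c·3^(n+1)/(n+1):
  ∫_0^3 u(x)^2 dx = ∫_0^3 (9*x^8 - 18*x^7 + 27*x^6 - 24*x^5 - 3*x^4 + 12*x^3 - 17*x^2 + 6*x + 9) dx. Term by term:
    ∫_0^3 9*x^8 dx = 19683;  ∫_0^3 -18*x^7 dx = -59049/4;  ∫_0^3 27*x^6 dx = 59049/7;
    ∫_0^3 -24*x^5 dx = -2916;  ∫_0^3 -3*x^4 dx = -729/5;  ∫_0^3 12*x^3 dx = 243;
    ∫_0^3 -17*x^2 dx = -153;  ∫_0^3 6*x dx = 27;  ∫_0^3 9 dx = 27.
  Sum: 19683 − 59049/4 + 59049/7 − 2916 − 729/5 + 243 − 153 + 27 + 27 = 1461393/140.
  ∫_0^3 u'(x)^2 dx = ∫_0^3 (144*x^6 - 216*x^5 + 225*x^4 - 132*x^3 + 54*x^2 - 12*x + 1) dx. Term by term:
    ∫_0^3 144*x^6 dx = 314928/7;  ∫_0^3 -216*x^5 dx = -26244;  ∫_0^3 225*x^4 dx = 10935;
    ∫_0^3 -132*x^3 dx = -2673;  ∫_0^3 54*x^2 dx = 486;  ∫_0^3 -12*x dx = -54;
    ∫_0^3 1 dx = 3.
  Sum: 314928/7 − 26244 + 10935 − 2673 + 486 − 54 + 3 = 192099/7.
Adding: ||u||_{H^1}^2 = 1461393/140 + 192099/7 = 5303373/140.


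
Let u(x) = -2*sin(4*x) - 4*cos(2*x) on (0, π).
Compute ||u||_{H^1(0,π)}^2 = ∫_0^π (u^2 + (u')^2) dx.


||u||_{H^1(0,π)}^2 = 74*π

u'(x) = 8*sin(2*x) - 8*cos(4*x).
Expand u² and (u')² and integrate term by term on (0, π), using: for integers n ≥ 1, ∫_0^π sin²(nx) dx = ∫_0^π cos²(nx) dx = π/2; for n ≠ n', ∫_0^π sin(nx)sin(n'x) dx = ∫_0^π cos(nx)cos(n'x) dx = 0; and by product-to-sum, ∫_0^π sin(nx)cos(n'x) dx = ½∫_0^π [sin((n+n')x) + sin((n−n')x)] dx, which is 0 when n+n' is even and 2n/(n²−n'²) when n+n' is odd (it need not vanish on (0, π)).
  u² squared terms: (-4)²·∫cos(2x)² dx = 16·π/2 = 8*π;  (-2)²·∫sin(4x)² dx = 4·π/2 = 2*π.
  u² cross terms: 2·(-4)·(-2)·∫cos(2x)·sin(4x) dx = 16·(0) = 0.
  So ∫_0^π u² dx = 8*π + 2*π + 0 = 10*π.
  (u')² squared terms: (-8)²·∫cos(4x)² dx = 64·π/2 = 32*π;  (8)²·∫sin(2x)² dx = 64·π/2 = 32*π.
  (u')² cross terms: 2·(-8)·(8)·∫cos(4x)·sin(2x) dx = -128·(0) = 0.
  So ∫_0^π (u')² dx = 32*π + 32*π + 0 = 64*π.
||u||_{H^1}^2 = (10*π) + (64*π) = 74*π.


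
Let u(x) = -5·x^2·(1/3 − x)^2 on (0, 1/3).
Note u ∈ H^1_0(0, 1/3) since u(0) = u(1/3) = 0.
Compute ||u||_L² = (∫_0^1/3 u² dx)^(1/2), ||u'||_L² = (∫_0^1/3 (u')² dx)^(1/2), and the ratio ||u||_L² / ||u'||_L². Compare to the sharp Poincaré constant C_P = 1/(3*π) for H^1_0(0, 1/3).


||u||_L² / ||u'||_L² = sqrt(3)/18 < C_P = 1/(3*π).

u(x) = -5·x^2·(1/3 − x)^2, so u'(x) = 10*x*(-18*x^2 + 9*x - 1)/9.
u(x) = -5·x^2·(1/3 − x)^2 vanishes at x = 0 and x = 1/3, so u ∈ H^1_0(0, 1/3). Differentiate via the product rule and integrate the resulting polynomials term by term.
  ∫_0^1/3 u² dx = ∫_0^1/3 (25*x^8 - 100*x^7/3 + 50*x^6/3 - 100*x^5/27 + 25*x^4/81) dx. Term by term:
    ∫_0^1/3 25*x^8 dx = 25/177147;  ∫_0^1/3 -100*x^7/3 dx = -25/39366;  ∫_0^1/3 50*x^6/3 dx = 50/45927;
    ∫_0^1/3 -100*x^5/27 dx = -50/59049;  ∫_0^1/3 25*x^4/81 dx = 5/19683.
  Sum: 25/177147 − 25/39366 + 50/45927 − 50/59049 + 5/19683 = 5/2480058.
  ∫_0^1/3 (u')² dx = ∫_0^1/3 (400*x^6 - 400*x^5 + 1300*x^4/9 - 200*x^3/9 + 100*x^2/81) dx. Term by term:
    ∫_0^1/3 400*x^6 dx = 400/15309;  ∫_0^1/3 -400*x^5 dx = -200/2187;  ∫_0^1/3 1300*x^4/9 dx = 260/2187;
    ∫_0^1/3 -200*x^3/9 dx = -50/729;  ∫_0^1/3 100*x^2/81 dx = 100/6561.
  Sum: 400/15309 − 200/2187 + 260/2187 − 50/729 + 100/6561 = 10/45927.
∫_0^1/3 u² dx = 5/2480058, so ||u||_L² = sqrt(210)/10206.
∫_0^1/3 (u')² dx = 10/45927, so ||u'||_L² = sqrt(70)/567.
Ratio ||u||_L² / ||u'||_L² = sqrt(3)/18.
Sharp Poincaré constant on H^1_0(0, 1/3) is C_P = L/π = 1/(3*π), achieved by sin(3*π·x).
A polynomial bump cannot attain the sharp Poincaré constant (only the first sine eigenfunction does), so the ratio is strictly less than C_P, consistent with ||u||_L² ≤ C_P ||u'||_L².


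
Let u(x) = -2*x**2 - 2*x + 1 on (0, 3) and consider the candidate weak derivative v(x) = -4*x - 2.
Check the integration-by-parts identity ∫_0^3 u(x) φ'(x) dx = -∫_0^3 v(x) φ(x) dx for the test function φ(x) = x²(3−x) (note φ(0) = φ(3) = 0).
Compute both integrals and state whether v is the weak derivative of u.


LHS = 621/10, RHS = 621/10. Yes, v = u' weakly.

u(x) = -2*x**2 - 2*x + 1, classical derivative u'(x) = -4*x - 2.
φ(x) = x²(3−x), so φ'(x) = 3*x*(2 - x).
Note φ(0) = φ(3) = 0, so the boundary term u·φ vanishes.
LHS = ∫_0^3 u(x) φ'(x) dx = ∫_0^3 (6*x^4 - 6*x^3 - 15*x^2 + 6*x) dx. Term by term:
  ∫_0^3 6*x^4 dx = 1458/5;  ∫_0^3 -6*x^3 dx = -243/2;  ∫_0^3 -15*x^2 dx = -135;
  ∫_0^3 6*x dx = 27.
Sum: 1458/5 − 243/2 − 135 + 27 = 621/10.
So LHS = 621/10.
∫_0^3 v(x) φ(x) dx = ∫_0^3 (4*x^4 - 10*x^3 - 6*x^2) dx. Term by term:
  ∫_0^3 4*x^4 dx = 972/5;  ∫_0^3 -10*x^3 dx = -405/2;  ∫_0^3 -6*x^2 dx = -54.
Sum: 972/5 − 405/2 − 54 = -621/10.
So RHS = -∫_0^3 v(x) φ(x) dx = 621/10.
LHS = RHS, so the identity holds for this test φ.
Moreover u is smooth here and v(x) = u'(x) = -4*x - 2 pointwise, so the identity holds for every test function. Hence v is the weak derivative of u.


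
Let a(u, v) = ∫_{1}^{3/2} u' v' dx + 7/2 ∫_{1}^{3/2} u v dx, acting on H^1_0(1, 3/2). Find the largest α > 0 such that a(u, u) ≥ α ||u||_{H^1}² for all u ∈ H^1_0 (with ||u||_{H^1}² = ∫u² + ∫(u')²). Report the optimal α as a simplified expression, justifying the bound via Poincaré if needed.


α = 1

Coercivity of a(·,·) on H^1_0(1, 3/2) means a(u, u) ≥ α ||u||_{H^1}² for every u ∈ H^1_0.
The interval has length L = 1/2, and Poincaré/coercivity depend only on L. Here a(u, u) = ∫(u')² + (7/2)·∫u².
Here c = 7/2 ≥ 1, so a(u,u) = ∫(u')² + c∫u² ≥ ∫(u')² + ∫u² = ||u||_{H^1}², i.e. α = 1 works. No larger α is possible: a(u,u) ≥ α||u||_{H^1}² means (1−α)∫(u')² ≥ (α−c)∫u², and for the modes u_n = sin(nπ(x−x₀)/L) (x₀ the left endpoint) one has ∫u_n²/∫(u_n')² = (L/(nπ))² → 0, so a(u_n,u_n)/||u_n||_{H^1}² → 1. Hence the optimal constant is α = 1.
Therefore α = 1.


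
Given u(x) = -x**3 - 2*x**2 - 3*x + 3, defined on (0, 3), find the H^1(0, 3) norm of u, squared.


||u||_{H^1}^2 = 188253/70

The H^1 norm (squared) on an interval (0, L) is
  ||u||_{H^1}^2 = ∫_0^L u(x)^2 dx + ∫_0^L u'(x)^2 dx.
Compute u'(x) = -3*x**2 - 4*x - 3.
Then u(x)^2 = x**6 + 4*x**5 + 10*x**4 + 6*x**3 - 3*x**2 - 18*x + 9 and u'(x)^2 = 9*x**4 + 24*x**3 + 34*x**2 + 24*x + 9.
Integrate each monomial from 0 to 3 using ∫_0^3 c·x^n dx = c·3^(n+1)/(n+1):
  ∫_0^3 u(x)^2 dx = ∫_0^3 (x^6 + 4*x^5 + 10*x^4 + 6*x^3 - 3*x^2 - 18*x + 9) dx. Term by term:
    ∫_0^3 x^6 dx = 2187/7;  ∫_0^3 4*x^5 dx = 486;  ∫_0^3 10*x^4 dx = 486;
    ∫_0^3 6*x^3 dx = 243/2;  ∫_0^3 -3*x^2 dx = -27;  ∫_0^3 -18*x dx = -81;
    ∫_0^3 9 dx = 27.
  Sum: 2187/7 + 486 + 486 + 243/2 − 27 − 81 + 27 = 18549/14.
  ∫_0^3 u'(x)^2 dx = ∫_0^3 (9*x^4 + 24*x^3 + 34*x^2 + 24*x + 9) dx. Term by term:
    ∫_0^3 9*x^4 dx = 2187/5;  ∫_0^3 24*x^3 dx = 486;  ∫_0^3 34*x^2 dx = 306;
    ∫_0^3 24*x dx = 108;  ∫_0^3 9 dx = 27.
  Sum: 2187/5 + 486 + 306 + 108 + 27 = 6822/5.
Adding: ||u||_{H^1}^2 = 18549/14 + 6822/5 = 188253/70.


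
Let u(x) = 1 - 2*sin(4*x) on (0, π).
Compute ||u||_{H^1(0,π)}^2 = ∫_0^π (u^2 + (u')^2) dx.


||u||_{H^1(0,π)}^2 = 35*π

u'(x) = -8*cos(4*x).
Expand u² and (u')² and integrate term by term on (0, π), using: for integers n ≥ 1, ∫_0^π sin²(nx) dx = ∫_0^π cos²(nx) dx = π/2; for n ≠ n', ∫_0^π sin(nx)sin(n'x) dx = ∫_0^π cos(nx)cos(n'x) dx = 0; and by product-to-sum, ∫_0^π sin(nx)cos(n'x) dx = ½∫_0^π [sin((n+n')x) + sin((n−n')x)] dx, which is 0 when n+n' is even and 2n/(n²−n'²) when n+n' is odd (it need not vanish on (0, π)). For the constant mode: ∫_0^π 1 dx = π, ∫_0^π cos(nx) dx = 0, ∫_0^π sin(nx) dx = (1−(−1)^n)/n.
  u² squared terms: (1)²·∫1 dx = 1·π = π;  (-2)²·∫sin(4x)² dx = 4·π/2 = 2*π.
  u² cross terms: 2·(1)·(-2)·∫1·sin(4x) dx = -4·(0) = 0.
  So ∫_0^π u² dx = π + 2*π + 0 = 3*π.
  (u')² squared terms: (-8)²·∫cos(4x)² dx = 64·π/2 = 32*π.
  So ∫_0^π (u')² dx = 32*π.
||u||_{H^1}^2 = (3*π) + (32*π) = 35*π.


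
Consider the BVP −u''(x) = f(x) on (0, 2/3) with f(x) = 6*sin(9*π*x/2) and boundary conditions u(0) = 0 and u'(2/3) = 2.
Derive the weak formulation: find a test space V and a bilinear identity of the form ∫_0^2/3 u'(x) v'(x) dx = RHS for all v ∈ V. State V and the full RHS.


V = {v ∈ H^1(0, 2/3) : v(0) = 0} (test functions vanish at x = 0 where u is specified); weak form: ∫_0^2/3 u'v' dx = ∫_0^2/3 (6*sin(9*π*x/2)) v dx + 2·v(2/3) for all v ∈ V.

Multiply both sides by a test function v and integrate from 0 to 2/3:
  ∫_0^2/3 −u''(x) v(x) dx = ∫_0^2/3 f(x) v(x) dx.
Integrate the LHS by parts once:
  ∫_0^2/3 −u'' v dx = −[u'(x) v(x)]_0^2/3 + ∫_0^2/3 u'(x) v'(x) dx.
Thus ∫_0^2/3 u'(x) v'(x) dx = ∫_0^2/3 f(x) v(x) dx + [u'(x) v(x)]_0^2/3.
Choose V so that boundary terms are either known or forced to vanish.
Mixed BC: u(0) = 0 (Dirichlet) and u'(2/3) = 2 (Neumann). Define V = {v ∈ H^1(0, 2/3) : v(0) = 0}. Then [u' v]_0^2/3 = u'(2/3)·v(2/3) − u'(0)·0 = 2·v(2/3).
Weak formulation: find u (satisfying any essential BC) such that ∫_0^2/3 u'(x) v'(x) dx = ∫_0^2/3 f v dx + 2·v(2/3) for all v ∈ V (Dirichlet at 0 absorbed into V; Neumann datum at x = 2/3 contributes the boundary term).
Substituting f(x) = 6*sin(9*π*x/2), the right-hand side is ∫_0^2/3 (6*sin(9*π*x/2)) v dx + 2·v(2/3).


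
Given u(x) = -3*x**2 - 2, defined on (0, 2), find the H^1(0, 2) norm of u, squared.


||u||_{H^1}^2 = 968/5

The H^1 norm (squared) on an interval (0, L) is
  ||u||_{H^1}^2 = ∫_0^L u(x)^2 dx + ∫_0^L u'(x)^2 dx.
Compute u'(x) = -6*x.
Then u(x)^2 = 9*x**4 + 12*x**2 + 4 and u'(x)^2 = 36*x**2.
Integrate each monomial from 0 to 2 using ∫_0^2 c·x^n dx = c·2^(n+1)/(n+1):
  ∫_0^2 u(x)^2 dx = ∫_0^2 (9*x^4 + 12*x^2 + 4) dx. Term by term:
    ∫_0^2 9*x^4 dx = 288/5;  ∫_0^2 12*x^2 dx = 32;  ∫_0^2 4 dx = 8.
  Sum: 288/5 + 32 + 8 = 488/5.
  ∫_0^2 u'(x)^2 dx = ∫_0^2 (36*x^2) dx. Term by term:
    ∫_0^2 36*x^2 dx = 96.
Adding: ||u||_{H^1}^2 = 488/5 + 96 = 968/5.


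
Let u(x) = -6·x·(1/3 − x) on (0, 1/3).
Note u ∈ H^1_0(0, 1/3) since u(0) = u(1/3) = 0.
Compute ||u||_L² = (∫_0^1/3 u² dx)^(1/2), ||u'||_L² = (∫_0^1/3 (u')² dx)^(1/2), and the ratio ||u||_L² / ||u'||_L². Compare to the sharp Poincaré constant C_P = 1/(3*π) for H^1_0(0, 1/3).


||u||_L² / ||u'||_L² = sqrt(10)/30 < C_P = 1/(3*π).

u(x) = -6·x·(1/3 − x), so u'(x) = 12*x - 2.
u(x) = -6·x·(1/3 − x) vanishes at x = 0 and x = 1/3, so u ∈ H^1_0(0, 1/3). Differentiate via the product rule and integrate the resulting polynomials term by term.
  ∫_0^1/3 u² dx = ∫_0^1/3 (36*x^4 - 24*x^3 + 4*x^2) dx. Term by term:
    ∫_0^1/3 36*x^4 dx = 4/135;  ∫_0^1/3 -24*x^3 dx = -2/27;  ∫_0^1/3 4*x^2 dx = 4/81.
  Sum: 4/135 − 2/27 + 4/81 = 2/405.
  ∫_0^1/3 (u')² dx = ∫_0^1/3 (144*x^2 - 48*x + 4) dx. Term by term:
    ∫_0^1/3 144*x^2 dx = 16/9;  ∫_0^1/3 -48*x dx = -8/3;  ∫_0^1/3 4 dx = 4/3.
  Sum: 16/9 − 8/3 + 4/3 = 4/9.
∫_0^1/3 u² dx = 2/405, so ||u||_L² = sqrt(10)/45.
∫_0^1/3 (u')² dx = 4/9, so ||u'||_L² = 2/3.
Ratio ||u||_L² / ||u'||_L² = sqrt(10)/30.
Sharp Poincaré constant on H^1_0(0, 1/3) is C_P = L/π = 1/(3*π), achieved by sin(3*π·x).
A polynomial bump cannot attain the sharp Poincaré constant (only the first sine eigenfunction does), so the ratio is strictly less than C_P, consistent with ||u||_L² ≤ C_P ||u'||_L².


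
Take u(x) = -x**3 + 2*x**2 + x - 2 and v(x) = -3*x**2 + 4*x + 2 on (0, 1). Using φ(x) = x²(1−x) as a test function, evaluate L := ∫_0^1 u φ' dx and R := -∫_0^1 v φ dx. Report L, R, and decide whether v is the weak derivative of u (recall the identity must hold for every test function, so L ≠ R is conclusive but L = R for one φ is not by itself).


LHS = -11/60, RHS = -4/15. No, v is not the weak derivative of u.

u(x) = -x**3 + 2*x**2 + x - 2, classical derivative u'(x) = -3*x**2 + 4*x + 1.
φ(x) = x²(1−x), so φ'(x) = x*(2 - 3*x).
Note φ(0) = φ(1) = 0, so the boundary term u·φ vanishes.
LHS = ∫_0^1 u(x) φ'(x) dx = ∫_0^1 (3*x^5 - 8*x^4 + x^3 + 8*x^2 - 4*x) dx. Term by term:
  ∫_0^1 3*x^5 dx = 1/2;  ∫_0^1 -8*x^4 dx = -8/5;  ∫_0^1 x^3 dx = 1/4;
  ∫_0^1 8*x^2 dx = 8/3;  ∫_0^1 -4*x dx = -2.
Sum: 1/2 − 8/5 + 1/4 + 8/3 − 2 = -11/60.
So LHS = -11/60.
∫_0^1 v(x) φ(x) dx = ∫_0^1 (3*x^5 - 7*x^4 + 2*x^3 + 2*x^2) dx. Term by term:
  ∫_0^1 3*x^5 dx = 1/2;  ∫_0^1 -7*x^4 dx = -7/5;  ∫_0^1 2*x^3 dx = 1/2;
  ∫_0^1 2*x^2 dx = 2/3.
Sum: 1/2 − 7/5 + 1/2 + 2/3 = 4/15.
So RHS = -∫_0^1 v(x) φ(x) dx = -4/15.
LHS − RHS = 1/12 ≠ 0, so the identity fails.
(For a valid weak derivative the identity must hold for EVERY test function, in particular this one. The failure shows v is NOT the weak derivative of u.)
Correct weak derivative would be u'(x) = -3*x**2 + 4*x + 1.


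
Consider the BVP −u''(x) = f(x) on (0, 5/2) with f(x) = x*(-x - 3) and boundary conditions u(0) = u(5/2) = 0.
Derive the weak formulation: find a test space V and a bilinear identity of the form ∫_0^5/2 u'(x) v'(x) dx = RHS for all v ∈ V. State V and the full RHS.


V = H^1_0(0, 5/2) (so v(0) = v(5/2) = 0); weak form: ∫_0^5/2 u'v' dx = ∫_0^5/2 (x*(-x - 3)) v dx for all v ∈ V.

Multiply both sides by a test function v and integrate from 0 to 5/2:
  ∫_0^5/2 −u''(x) v(x) dx = ∫_0^5/2 f(x) v(x) dx.
Integrate the LHS by parts once:
  ∫_0^5/2 −u'' v dx = −[u'(x) v(x)]_0^5/2 + ∫_0^5/2 u'(x) v'(x) dx.
Thus ∫_0^5/2 u'(x) v'(x) dx = ∫_0^5/2 f(x) v(x) dx + [u'(x) v(x)]_0^5/2.
Choose V so that boundary terms are either known or forced to vanish.
u is Dirichlet: u(0) = u(5/2) = 0. Let V = H^1_0(0, 5/2); then v(0) = v(5/2) = 0, and [u' v]_0^5/2 = 0.
Weak formulation: find u (satisfying any essential BC) such that ∫_0^5/2 u'(x) v'(x) dx = ∫_0^5/2 f v dx for all v ∈ V.
Substituting f(x) = x*(-x - 3), the right-hand side is ∫_0^5/2 (x*(-x - 3)) v dx.


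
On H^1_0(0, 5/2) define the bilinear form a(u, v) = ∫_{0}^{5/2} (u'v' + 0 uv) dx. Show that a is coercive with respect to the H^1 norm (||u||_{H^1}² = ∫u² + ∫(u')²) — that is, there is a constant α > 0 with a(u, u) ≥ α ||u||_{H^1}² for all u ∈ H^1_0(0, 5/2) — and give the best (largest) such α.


α = 4*π^2/(25 + 4*π^2)

Coercivity of a(·,·) on H^1_0(0, 5/2) means a(u, u) ≥ α ||u||_{H^1}² for every u ∈ H^1_0.
The interval has length L = 5/2, and Poincaré/coercivity depend only on L. Here a(u, u) = ∫(u')² + (0)·∫u².
Here c = 0, so a(u,u) = ∫(u')² alone. The condition a(u,u) ≥ α||u||_{H^1}² reads (1−α)∫(u')² ≥ (α−c)∫u². Any admissible α is ≤ 1 (rapidly oscillating u have ∫u²/∫(u')² → 0), and α = 1 would force 0 ≥ (1−c)∫u², impossible since c < 1; so 1−α > 0. By the sharp Poincaré inequality on H^1_0 of an interval of length L, ∫(u')² ≥ (π/L)²∫u² with equality for the first sine mode sin(π(x−x₀)/L) (x₀ the left endpoint), so the inequality holds for all u iff (1−α)(π/L)² ≥ α − c, i.e. α ≤ ((π/L)² + c)/((π/L)² + 1) = (1 + c(L/π)²)/(1 + (L/π)²). (Direct route, valid since c ≤ 0: Poincaré gives c∫u² ≥ c(L/π)²∫(u')², so a(u,u) ≥ (1 + c(L/π)²)∫(u')², while ||u||_{H^1}² ≤ (1 + (L/π)²)∫(u')²; dividing yields the same α.) With (π/L)² = 4*π^2/25 and c = 0, the largest admissible constant is α = ((π/L)² + c)/((π/L)² + 1).
Simplifying, α = 4*π^2/(25 + 4*π^2).


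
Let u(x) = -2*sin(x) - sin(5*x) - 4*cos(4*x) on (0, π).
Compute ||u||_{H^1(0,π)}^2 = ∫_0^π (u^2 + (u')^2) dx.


||u||_{H^1(0,π)}^2 = 5168/45 + 153*π

u'(x) = 16*sin(4*x) - 2*cos(x) - 5*cos(5*x).
Expand u² and (u')² and integrate term by term on (0, π), using: for integers n ≥ 1, ∫_0^π sin²(nx) dx = ∫_0^π cos²(nx) dx = π/2; for n ≠ n', ∫_0^π sin(nx)sin(n'x) dx = ∫_0^π cos(nx)cos(n'x) dx = 0; and by product-to-sum, ∫_0^π sin(nx)cos(n'x) dx = ½∫_0^π [sin((n+n')x) + sin((n−n')x)] dx, which is 0 when n+n' is even and 2n/(n²−n'²) when n+n' is odd (it need not vanish on (0, π)).
  u² squared terms: (-1)²·∫sin(5x)² dx = 1·π/2 = π/2;  (-4)²·∫cos(4x)² dx = 16·π/2 = 8*π;  (-2)²·∫sin(x)² dx = 4·π/2 = 2*π.
  u² cross terms: 2·(-1)·(-4)·∫sin(5x)·cos(4x) dx = 8·(10/9) = 80/9;  2·(-1)·(-2)·∫sin(5x)·sin(x) dx = 4·(0) = 0;  2·(-4)·(-2)·∫cos(4x)·sin(x) dx = 16·(-2/15) = -32/15.
  So ∫_0^π u² dx = π/2 + 8*π + 2*π + 80/9 + 0 − 32/15 = 304/45 + 21*π/2.
  (u')² squared terms: (-5)²·∫cos(5x)² dx = 25·π/2 = 25*π/2;  (-2)²·∫cos(x)² dx = 4·π/2 = 2*π;  (16)²·∫sin(4x)² dx = 256·π/2 = 128*π.
  (u')² cross terms: 2·(-5)·(-2)·∫cos(5x)·cos(x) dx = 20·(0) = 0;  2·(-5)·(16)·∫cos(5x)·sin(4x) dx = -160·(-8/9) = 1280/9;  2·(-2)·(16)·∫cos(x)·sin(4x) dx = -64·(8/15) = -512/15.
  So ∫_0^π (u')² dx = 25*π/2 + 2*π + 128*π + 0 + 1280/9 − 512/15 = 4864/45 + 285*π/2.
||u||_{H^1}^2 = (304/45 + 21*π/2) + (4864/45 + 285*π/2) = 5168/45 + 153*π.


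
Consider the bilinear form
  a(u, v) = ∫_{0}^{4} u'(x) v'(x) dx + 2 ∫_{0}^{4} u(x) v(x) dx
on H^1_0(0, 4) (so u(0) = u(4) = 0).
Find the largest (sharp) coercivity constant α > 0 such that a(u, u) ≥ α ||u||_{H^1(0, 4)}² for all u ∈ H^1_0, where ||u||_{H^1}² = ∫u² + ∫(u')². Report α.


α = 1

Coercivity of a(·,·) on H^1_0(0, 4) means a(u, u) ≥ α ||u||_{H^1}² for every u ∈ H^1_0.
The interval has length L = 4, and Poincaré/coercivity depend only on L. Here a(u, u) = ∫(u')² + (2)·∫u².
Here c = 2 ≥ 1, so a(u,u) = ∫(u')² + c∫u² ≥ ∫(u')² + ∫u² = ||u||_{H^1}², i.e. α = 1 works. No larger α is possible: a(u,u) ≥ α||u||_{H^1}² means (1−α)∫(u')² ≥ (α−c)∫u², and for the modes u_n = sin(nπ(x−x₀)/L) (x₀ the left endpoint) one has ∫u_n²/∫(u_n')² = (L/(nπ))² → 0, so a(u_n,u_n)/||u_n||_{H^1}² → 1. Hence the optimal constant is α = 1.
Therefore α = 1.


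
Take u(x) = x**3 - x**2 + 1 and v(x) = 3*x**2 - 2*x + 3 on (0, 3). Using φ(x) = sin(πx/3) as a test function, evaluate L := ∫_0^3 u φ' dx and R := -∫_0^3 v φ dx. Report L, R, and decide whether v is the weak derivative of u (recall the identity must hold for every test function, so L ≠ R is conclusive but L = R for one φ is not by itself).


LHS = -63/π + 324/π^3, RHS = -81/π + 324/π^3. No, v is not the weak derivative of u.

u(x) = x**3 - x**2 + 1, classical derivative u'(x) = 3*x**2 - 2*x.
φ(x) = sin(πx/3), so φ'(x) = π*cos(π*x/3)/3.
Note φ(0) = φ(3) = 0, so the boundary term u·φ vanishes.
LHS = ∫_0^3 u(x) φ'(x) dx = ∫_0^3 (π*x^3*cos(π*x/3)/3 - π*x^2*cos(π*x/3)/3 + π*cos(π*x/3)/3) dx. Term by term:
  ∫_0^3 π*cos(π*x/3)/3 dx = 0;  ∫_0^3 -π*x^2*cos(π*x/3)/3 dx = 18/π;  ∫_0^3 π*x^3*cos(π*x/3)/3 dx = -81/π + 324/π^3.
Sum: 0 + 18/π + -81/π + 324/π^3 = -63/π + 324/π^3.
So LHS = -63/π + 324/π^3.
∫_0^3 v(x) φ(x) dx = ∫_0^3 (3*x^2*sin(π*x/3) - 2*x*sin(π*x/3) + 3*sin(π*x/3)) dx. Term by term:
  ∫_0^3 3*sin(π*x/3) dx = 18/π;  ∫_0^3 -2*x*sin(π*x/3) dx = -18/π;  ∫_0^3 3*x^2*sin(π*x/3) dx = -324/π^3 + 81/π.
Sum: 18/π − 18/π + -324/π^3 + 81/π = -324/π^3 + 81/π.
So RHS = -∫_0^3 v(x) φ(x) dx = -81/π + 324/π^3.
LHS − RHS = 18/π ≠ 0, so the identity fails.
(For a valid weak derivative the identity must hold for EVERY test function, in particular this one. The failure shows v is NOT the weak derivative of u.)
Correct weak derivative would be u'(x) = 3*x**2 - 2*x.


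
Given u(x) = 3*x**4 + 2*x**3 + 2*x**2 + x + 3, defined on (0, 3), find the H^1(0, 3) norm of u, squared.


||u||_{H^1}^2 = 7604301/70

The H^1 norm (squared) on an interval (0, L) is
  ||u||_{H^1}^2 = ∫_0^L u(x)^2 dx + ∫_0^L u'(x)^2 dx.
Compute u'(x) = 12*x**3 + 6*x**2 + 4*x + 1.
Then u(x)^2 = 9*x**8 + 12*x**7 + 16*x**6 + 14*x**5 + 26*x**4 + 16*x**3 + 13*x**2 + 6*x + 9 and u'(x)^2 = 144*x**6 + 144*x**5 + 132*x**4 + 72*x**3 + 28*x**2 + 8*x + 1.
Integrate each monomial from 0 to 3 using ∫_0^3 c·x^n dx = c·3^(n+1)/(n+1):
  ∫_0^3 u(x)^2 dx = ∫_0^3 (9*x^8 + 12*x^7 + 16*x^6 + 14*x^5 + 26*x^4 + 16*x^3 + 13*x^2 + 6*x + 9) dx. Term by term:
    ∫_0^3 9*x^8 dx = 19683;  ∫_0^3 12*x^7 dx = 19683/2;  ∫_0^3 16*x^6 dx = 34992/7;
    ∫_0^3 14*x^5 dx = 1701;  ∫_0^3 26*x^4 dx = 6318/5;  ∫_0^3 16*x^3 dx = 324;
    ∫_0^3 13*x^2 dx = 117;  ∫_0^3 6*x dx = 27;  ∫_0^3 9 dx = 27.
  Sum: 19683 + 19683/2 + 34992/7 + 1701 + 6318/5 + 324 + 117 + 27 + 27 = 2658807/70.
  ∫_0^3 u'(x)^2 dx = ∫_0^3 (144*x^6 + 144*x^5 + 132*x^4 + 72*x^3 + 28*x^2 + 8*x + 1) dx. Term by term:
    ∫_0^3 144*x^6 dx = 314928/7;  ∫_0^3 144*x^5 dx = 17496;  ∫_0^3 132*x^4 dx = 32076/5;
    ∫_0^3 72*x^3 dx = 1458;  ∫_0^3 28*x^2 dx = 252;  ∫_0^3 8*x dx = 36;
    ∫_0^3 1 dx = 3.
  Sum: 314928/7 + 17496 + 32076/5 + 1458 + 252 + 36 + 3 = 2472747/35.
Adding: ||u||_{H^1}^2 = 2658807/70 + 2472747/35 = 7604301/70.


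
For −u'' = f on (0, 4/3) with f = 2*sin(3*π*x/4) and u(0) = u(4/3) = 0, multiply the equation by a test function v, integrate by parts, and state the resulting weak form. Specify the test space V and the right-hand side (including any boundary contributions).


V = H^1_0(0, 4/3) (so v(0) = v(4/3) = 0); weak form: ∫_0^4/3 u'v' dx = ∫_0^4/3 (2*sin(3*π*x/4)) v dx for all v ∈ V.

Multiply both sides by a test function v and integrate from 0 to 4/3:
  ∫_0^4/3 −u''(x) v(x) dx = ∫_0^4/3 f(x) v(x) dx.
Integrate the LHS by parts once:
  ∫_0^4/3 −u'' v dx = −[u'(x) v(x)]_0^4/3 + ∫_0^4/3 u'(x) v'(x) dx.
Thus ∫_0^4/3 u'(x) v'(x) dx = ∫_0^4/3 f(x) v(x) dx + [u'(x) v(x)]_0^4/3.
Choose V so that boundary terms are either known or forced to vanish.
u is Dirichlet: u(0) = u(4/3) = 0. Let V = H^1_0(0, 4/3); then v(0) = v(4/3) = 0, and [u' v]_0^4/3 = 0.
Weak formulation: find u (satisfying any essential BC) such that ∫_0^4/3 u'(x) v'(x) dx = ∫_0^4/3 f v dx for all v ∈ V.
Substituting f(x) = 2*sin(3*π*x/4), the right-hand side is ∫_0^4/3 (2*sin(3*π*x/4)) v dx.


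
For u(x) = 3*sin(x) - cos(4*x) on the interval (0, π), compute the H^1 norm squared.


||u||_{H^1(0,π)}^2 = 68/5 + 35*π/2

u'(x) = 4*sin(4*x) + 3*cos(x).
Expand u² and (u')² and integrate term by term on (0, π), using: for integers n ≥ 1, ∫_0^π sin²(nx) dx = ∫_0^π cos²(nx) dx = π/2; for n ≠ n', ∫_0^π sin(nx)sin(n'x) dx = ∫_0^π cos(nx)cos(n'x) dx = 0; and by product-to-sum, ∫_0^π sin(nx)cos(n'x) dx = ½∫_0^π [sin((n+n')x) + sin((n−n')x)] dx, which is 0 when n+n' is even and 2n/(n²−n'²) when n+n' is odd (it need not vanish on (0, π)).
  u² squared terms: (-1)²·∫cos(4x)² dx = 1·π/2 = π/2;  (3)²·∫sin(x)² dx = 9·π/2 = 9*π/2.
  u² cross terms: 2·(-1)·(3)·∫cos(4x)·sin(x) dx = -6·(-2/15) = 4/5.
  So ∫_0^π u² dx = π/2 + 9*π/2 + 4/5 = 4/5 + 5*π.
  (u')² squared terms: (3)²·∫cos(x)² dx = 9·π/2 = 9*π/2;  (4)²·∫sin(4x)² dx = 16·π/2 = 8*π.
  (u')² cross terms: 2·(3)·(4)·∫cos(x)·sin(4x) dx = 24·(8/15) = 64/5.
  So ∫_0^π (u')² dx = 9*π/2 + 8*π + 64/5 = 64/5 + 25*π/2.
||u||_{H^1}^2 = (4/5 + 5*π) + (64/5 + 25*π/2) = 68/5 + 35*π/2.


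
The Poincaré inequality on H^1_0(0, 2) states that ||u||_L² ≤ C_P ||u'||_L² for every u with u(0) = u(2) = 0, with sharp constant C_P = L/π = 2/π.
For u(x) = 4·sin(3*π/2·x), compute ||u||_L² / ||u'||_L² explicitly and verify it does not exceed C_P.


||u||_L² / ||u'||_L² = 2/(3*π) < C_P = 2/π.

u(x) = 4·sin(3*π/2·x), so u'(x) = 6*π*cos(3*π*x/2).
Writing u(x) = A·sin(kπx/L) with A = 4 and k = 3, use ∫_0^L sin²(kπx/L) dx = L/2 and ∫_0^L cos²(kπx/L) dx = L/2.
u² = 16·sin²(3*π/2·x) and (u')² = 36*π^2·cos²(3*π/2·x), and each of sin², cos² integrates to L/2 = 1 over (0, 2).
∫_0^2 u² dx = 16, so ||u||_L² = 4.
∫_0^2 (u')² dx = 36*π^2, so ||u'||_L² = 6*π.
Ratio ||u||_L² / ||u'||_L² = 2/(3*π).
Sharp Poincaré constant on H^1_0(0, 2) is C_P = L/π = 2/π, achieved by sin(π/2·x).
This is the k = 3 harmonic; the ratio L/(kπ) is strictly less than C_P = L/π, consistent with the sharp inequality ||u||_L² ≤ C_P ||u'||_L².


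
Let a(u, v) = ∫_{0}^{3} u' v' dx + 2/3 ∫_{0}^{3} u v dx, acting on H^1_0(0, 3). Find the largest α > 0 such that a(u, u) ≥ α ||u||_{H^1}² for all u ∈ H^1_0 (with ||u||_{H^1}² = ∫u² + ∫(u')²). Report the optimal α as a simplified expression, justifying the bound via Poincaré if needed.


α = (6 + π^2)/(9 + π^2)

Coercivity of a(·,·) on H^1_0(0, 3) means a(u, u) ≥ α ||u||_{H^1}² for every u ∈ H^1_0.
The interval has length L = 3, and Poincaré/coercivity depend only on L. Here a(u, u) = ∫(u')² + (2/3)·∫u².
Here 0 < c = 2/3 < 1. The condition a(u,u) ≥ α||u||_{H^1}² reads (1−α)∫(u')² ≥ (α−c)∫u². Any admissible α is ≤ 1 (rapidly oscillating u have ∫u²/∫(u')² → 0), and α = 1 would force 0 ≥ (1−c)∫u², impossible since c < 1; so 1−α > 0. By the sharp Poincaré inequality on H^1_0 of an interval of length L, ∫(u')² ≥ (π/L)²∫u² with equality for the first sine mode sin(π(x−x₀)/L) (x₀ the left endpoint), so the inequality holds for all u iff (1−α)(π/L)² ≥ α − c, i.e. α ≤ ((π/L)² + c)/((π/L)² + 1) = (1 + c(L/π)²)/(1 + (L/π)²). With (π/L)² = π^2/9 and c = 2/3, the largest admissible constant is α = ((π/L)² + c)/((π/L)² + 1).
Simplifying, α = (6 + π^2)/(9 + π^2).


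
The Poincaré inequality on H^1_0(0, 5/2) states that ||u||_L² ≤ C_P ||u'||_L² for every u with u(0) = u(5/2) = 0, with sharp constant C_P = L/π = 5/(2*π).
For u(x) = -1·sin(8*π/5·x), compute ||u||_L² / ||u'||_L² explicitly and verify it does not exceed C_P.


||u||_L² / ||u'||_L² = 5/(8*π) < C_P = 5/(2*π).

u(x) = -1·sin(8*π/5·x), so u'(x) = -8*π*cos(8*π*x/5)/5.
Writing u(x) = A·sin(kπx/L) with A = -1 and k = 4, use ∫_0^L sin²(kπx/L) dx = L/2 and ∫_0^L cos²(kπx/L) dx = L/2.
u² = 1·sin²(8*π/5·x) and (u')² = 64*π^2/25·cos²(8*π/5·x), and each of sin², cos² integrates to L/2 = 5/4 over (0, 5/2).
∫_0^5/2 u² dx = 5/4, so ||u||_L² = sqrt(5)/2.
∫_0^5/2 (u')² dx = 16*π^2/5, so ||u'||_L² = 4*sqrt(5)*π/5.
Ratio ||u||_L² / ||u'||_L² = 5/(8*π).
Sharp Poincaré constant on H^1_0(0, 5/2) is C_P = L/π = 5/(2*π), achieved by sin(2*π/5·x).
This is the k = 4 harmonic; the ratio L/(kπ) is strictly less than C_P = L/π, consistent with the sharp inequality ||u||_L² ≤ C_P ||u'||_L².


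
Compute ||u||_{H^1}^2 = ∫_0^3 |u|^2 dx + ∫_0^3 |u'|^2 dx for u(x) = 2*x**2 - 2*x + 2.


||u||_{H^1}^2 = 1002/5

The H^1 norm (squared) on an interval (0, L) is
  ||u||_{H^1}^2 = ∫_0^L u(x)^2 dx + ∫_0^L u'(x)^2 dx.
Compute u'(x) = 4*x - 2.
Then u(x)^2 = 4*x**4 - 8*x**3 + 12*x**2 - 8*x + 4 and u'(x)^2 = 16*x**2 - 16*x + 4.
Integrate each monomial from 0 to 3 using ∫_0^3 c·x^n dx = c·3^(n+1)/(n+1):
  ∫_0^3 u(x)^2 dx = ∫_0^3 (4*x^4 - 8*x^3 + 12*x^2 - 8*x + 4) dx. Term by term:
    ∫_0^3 4*x^4 dx = 972/5;  ∫_0^3 -8*x^3 dx = -162;  ∫_0^3 12*x^2 dx = 108;
    ∫_0^3 -8*x dx = -36;  ∫_0^3 4 dx = 12.
  Sum: 972/5 − 162 + 108 − 36 + 12 = 582/5.
  ∫_0^3 u'(x)^2 dx = ∫_0^3 (16*x^2 - 16*x + 4) dx. Term by term:
    ∫_0^3 16*x^2 dx = 144;  ∫_0^3 -16*x dx = -72;  ∫_0^3 4 dx = 12.
  Sum: 144 − 72 + 12 = 84.
Adding: ||u||_{H^1}^2 = 582/5 + 84 = 1002/5.


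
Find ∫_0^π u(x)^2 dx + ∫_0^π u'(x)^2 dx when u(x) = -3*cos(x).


||u||_{H^1(0,π)}^2 = 9*π

u'(x) = 3*sin(x).
Expand u² and (u')² and integrate term by term on (0, π), using: for integers n ≥ 1, ∫_0^π sin²(nx) dx = ∫_0^π cos²(nx) dx = π/2; for n ≠ n', ∫_0^π sin(nx)sin(n'x) dx = ∫_0^π cos(nx)cos(n'x) dx = 0; and by product-to-sum, ∫_0^π sin(nx)cos(n'x) dx = ½∫_0^π [sin((n+n')x) + sin((n−n')x)] dx, which is 0 when n+n' is even and 2n/(n²−n'²) when n+n' is odd (it need not vanish on (0, π)).
  u² squared terms: (-3)²·∫cos(x)² dx = 9·π/2 = 9*π/2.
  So ∫_0^π u² dx = 9*π/2.
  (u')² squared terms: (3)²·∫sin(x)² dx = 9·π/2 = 9*π/2.
  So ∫_0^π (u')² dx = 9*π/2.
||u||_{H^1}^2 = (9*π/2) + (9*π/2) = 9*π.


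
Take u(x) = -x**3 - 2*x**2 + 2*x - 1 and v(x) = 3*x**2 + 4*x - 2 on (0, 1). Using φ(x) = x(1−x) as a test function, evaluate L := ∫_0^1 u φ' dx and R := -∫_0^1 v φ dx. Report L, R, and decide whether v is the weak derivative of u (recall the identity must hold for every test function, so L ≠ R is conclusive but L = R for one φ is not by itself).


LHS = 3/20, RHS = -3/20. No, v is not the weak derivative of u.

u(x) = -x**3 - 2*x**2 + 2*x - 1, classical derivative u'(x) = -3*x**2 - 4*x + 2.
φ(x) = x(1−x), so φ'(x) = 1 - 2*x.
Note φ(0) = φ(1) = 0, so the boundary term u·φ vanishes.
LHS = ∫_0^1 u(x) φ'(x) dx = ∫_0^1 (2*x^4 + 3*x^3 - 6*x^2 + 4*x - 1) dx. Term by term:
  ∫_0^1 2*x^4 dx = 2/5;  ∫_0^1 3*x^3 dx = 3/4;  ∫_0^1 -6*x^2 dx = -2;
  ∫_0^1 4*x dx = 2;  ∫_0^1 -1 dx = -1.
Sum: 2/5 + 3/4 − 2 + 2 − 1 = 3/20.
So LHS = 3/20.
∫_0^1 v(x) φ(x) dx = ∫_0^1 (-3*x^4 - x^3 + 6*x^2 - 2*x) dx. Term by term:
  ∫_0^1 -3*x^4 dx = -3/5;  ∫_0^1 -x^3 dx = -1/4;  ∫_0^1 6*x^2 dx = 2;
  ∫_0^1 -2*x dx = -1.
Sum: -3/5 − 1/4 + 2 − 1 = 3/20.
So RHS = -∫_0^1 v(x) φ(x) dx = -3/20.
LHS − RHS = 3/10 ≠ 0, so the identity fails.
(For a valid weak derivative the identity must hold for EVERY test function, in particular this one. The failure shows v is NOT the weak derivative of u.)
Correct weak derivative would be u'(x) = -3*x**2 - 4*x + 2.


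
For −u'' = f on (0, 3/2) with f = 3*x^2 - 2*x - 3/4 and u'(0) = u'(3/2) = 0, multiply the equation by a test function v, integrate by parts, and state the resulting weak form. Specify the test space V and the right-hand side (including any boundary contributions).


V = H^1(0, 3/2) (no boundary constraint on v; u is determined up to an additive constant); weak form: ∫_0^3/2 u'v' dx = ∫_0^3/2 (3*x^2 - 2*x - 3/4) v dx for all v ∈ V.

Multiply both sides by a test function v and integrate from 0 to 3/2:
  ∫_0^3/2 −u''(x) v(x) dx = ∫_0^3/2 f(x) v(x) dx.
Integrate the LHS by parts once:
  ∫_0^3/2 −u'' v dx = −[u'(x) v(x)]_0^3/2 + ∫_0^3/2 u'(x) v'(x) dx.
Thus ∫_0^3/2 u'(x) v'(x) dx = ∫_0^3/2 f(x) v(x) dx + [u'(x) v(x)]_0^3/2.
Choose V so that boundary terms are either known or forced to vanish.
u has homogeneous Neumann: u'(0) = u'(3/2) = 0. So [u' v]_0^3/2 = 0·v(3/2) − 0·v(0) = 0 for any v; take V = H^1(0, 3/2).
Weak formulation: find u (satisfying any essential BC) such that ∫_0^3/2 u'(x) v'(x) dx = ∫_0^3/2 f v dx for all v ∈ V (homogeneous Neumann, so boundary terms vanish).
Substituting f(x) = 3*x^2 - 2*x - 3/4, the right-hand side is ∫_0^3/2 (3*x^2 - 2*x - 3/4) v dx.
Compatibility check (pure Neumann): taking v ≡ 1 ∈ V gives 0 = ∫_0^3/2 f dx + (0) − (0), i.e. ∫_0^3/2 f dx must equal u'(0) − u'(3/2) = 0. Indeed ∫_0^3/2 (3*x^2 - 2*x - 3/4) dx = 0, so the data are compatible. The solution is then unique only up to an additive constant (fix it e.g. by requiring ∫_0^3/2 u dx = 0).
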